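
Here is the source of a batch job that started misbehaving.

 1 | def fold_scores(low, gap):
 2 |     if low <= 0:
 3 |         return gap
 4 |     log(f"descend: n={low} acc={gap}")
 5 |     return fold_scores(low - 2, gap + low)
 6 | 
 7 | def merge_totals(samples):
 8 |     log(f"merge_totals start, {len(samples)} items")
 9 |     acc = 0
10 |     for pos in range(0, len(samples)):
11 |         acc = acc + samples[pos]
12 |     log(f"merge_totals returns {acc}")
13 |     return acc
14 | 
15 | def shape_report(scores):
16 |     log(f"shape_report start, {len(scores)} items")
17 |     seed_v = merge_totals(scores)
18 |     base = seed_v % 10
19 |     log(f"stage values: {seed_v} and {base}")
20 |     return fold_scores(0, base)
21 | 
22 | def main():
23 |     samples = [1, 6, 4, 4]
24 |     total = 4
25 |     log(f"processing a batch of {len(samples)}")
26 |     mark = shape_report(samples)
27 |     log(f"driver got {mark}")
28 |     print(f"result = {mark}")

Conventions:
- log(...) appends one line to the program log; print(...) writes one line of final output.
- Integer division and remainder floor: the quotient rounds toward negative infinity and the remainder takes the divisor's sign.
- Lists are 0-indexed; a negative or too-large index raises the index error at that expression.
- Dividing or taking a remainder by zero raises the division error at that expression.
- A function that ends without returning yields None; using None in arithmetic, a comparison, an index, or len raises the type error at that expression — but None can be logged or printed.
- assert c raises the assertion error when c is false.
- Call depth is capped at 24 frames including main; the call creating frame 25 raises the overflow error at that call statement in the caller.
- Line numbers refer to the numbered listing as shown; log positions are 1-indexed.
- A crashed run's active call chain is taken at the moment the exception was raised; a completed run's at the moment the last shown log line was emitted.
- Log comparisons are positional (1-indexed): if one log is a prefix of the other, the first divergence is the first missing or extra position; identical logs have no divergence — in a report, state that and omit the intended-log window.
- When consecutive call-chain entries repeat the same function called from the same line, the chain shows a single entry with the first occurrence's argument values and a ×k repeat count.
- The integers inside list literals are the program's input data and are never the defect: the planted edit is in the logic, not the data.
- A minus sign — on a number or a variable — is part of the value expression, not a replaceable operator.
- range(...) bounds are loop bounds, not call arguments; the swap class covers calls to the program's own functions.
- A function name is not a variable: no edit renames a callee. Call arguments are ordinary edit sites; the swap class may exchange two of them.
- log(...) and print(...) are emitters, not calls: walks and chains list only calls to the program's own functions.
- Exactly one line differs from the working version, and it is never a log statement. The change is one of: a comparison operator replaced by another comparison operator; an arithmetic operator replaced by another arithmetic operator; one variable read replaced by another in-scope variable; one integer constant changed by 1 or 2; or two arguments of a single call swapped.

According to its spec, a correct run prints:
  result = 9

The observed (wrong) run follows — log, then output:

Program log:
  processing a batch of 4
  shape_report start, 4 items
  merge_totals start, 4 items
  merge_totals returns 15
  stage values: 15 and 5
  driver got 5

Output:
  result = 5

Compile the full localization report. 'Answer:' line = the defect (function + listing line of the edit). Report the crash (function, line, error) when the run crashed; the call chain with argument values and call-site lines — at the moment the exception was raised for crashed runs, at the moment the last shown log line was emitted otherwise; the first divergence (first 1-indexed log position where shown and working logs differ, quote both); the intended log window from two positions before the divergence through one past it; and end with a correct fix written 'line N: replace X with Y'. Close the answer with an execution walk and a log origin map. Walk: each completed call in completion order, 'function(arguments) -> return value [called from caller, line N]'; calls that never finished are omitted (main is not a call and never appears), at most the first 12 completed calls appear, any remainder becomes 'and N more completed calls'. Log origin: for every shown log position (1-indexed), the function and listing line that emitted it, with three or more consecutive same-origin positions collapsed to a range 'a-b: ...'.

Answer: the defect is in shape_report at line 20.
Core observation: The log first diverges at position 6: the faulty run prints 'driver got 5' where the working version prints 'descend: n=5 acc=0'.
Call chain: main.
First divergence: position 6 — shown 'driver got 5', intended 'descend: n=5 acc=0'.
Intended log window:
  4: merge_totals returns 15
  5: stage values: 15 and 5
  6: descend: n=5 acc=0
  7: descend: n=3 acc=5
Execution walk:
  merge_totals([1, 6, 4, 4]) -> 15  [called from shape_report, line 17]
  fold_scores(0, 5) -> 5  [called from shape_report, line 20]
  shape_report([1, 6, 4, 4]) -> 5  [called from main, line 26]
Log line origins:
  1 — main, line 25
  2 — shape_report, line 16
  3 — merge_totals, line 8
  4 — merge_totals, line 12
  5 — shape_report, line 19
  6 — main, line 27
A correct fix: line 20: replace `fold_scores(0, base)` with `fold_scores(base, 0)`.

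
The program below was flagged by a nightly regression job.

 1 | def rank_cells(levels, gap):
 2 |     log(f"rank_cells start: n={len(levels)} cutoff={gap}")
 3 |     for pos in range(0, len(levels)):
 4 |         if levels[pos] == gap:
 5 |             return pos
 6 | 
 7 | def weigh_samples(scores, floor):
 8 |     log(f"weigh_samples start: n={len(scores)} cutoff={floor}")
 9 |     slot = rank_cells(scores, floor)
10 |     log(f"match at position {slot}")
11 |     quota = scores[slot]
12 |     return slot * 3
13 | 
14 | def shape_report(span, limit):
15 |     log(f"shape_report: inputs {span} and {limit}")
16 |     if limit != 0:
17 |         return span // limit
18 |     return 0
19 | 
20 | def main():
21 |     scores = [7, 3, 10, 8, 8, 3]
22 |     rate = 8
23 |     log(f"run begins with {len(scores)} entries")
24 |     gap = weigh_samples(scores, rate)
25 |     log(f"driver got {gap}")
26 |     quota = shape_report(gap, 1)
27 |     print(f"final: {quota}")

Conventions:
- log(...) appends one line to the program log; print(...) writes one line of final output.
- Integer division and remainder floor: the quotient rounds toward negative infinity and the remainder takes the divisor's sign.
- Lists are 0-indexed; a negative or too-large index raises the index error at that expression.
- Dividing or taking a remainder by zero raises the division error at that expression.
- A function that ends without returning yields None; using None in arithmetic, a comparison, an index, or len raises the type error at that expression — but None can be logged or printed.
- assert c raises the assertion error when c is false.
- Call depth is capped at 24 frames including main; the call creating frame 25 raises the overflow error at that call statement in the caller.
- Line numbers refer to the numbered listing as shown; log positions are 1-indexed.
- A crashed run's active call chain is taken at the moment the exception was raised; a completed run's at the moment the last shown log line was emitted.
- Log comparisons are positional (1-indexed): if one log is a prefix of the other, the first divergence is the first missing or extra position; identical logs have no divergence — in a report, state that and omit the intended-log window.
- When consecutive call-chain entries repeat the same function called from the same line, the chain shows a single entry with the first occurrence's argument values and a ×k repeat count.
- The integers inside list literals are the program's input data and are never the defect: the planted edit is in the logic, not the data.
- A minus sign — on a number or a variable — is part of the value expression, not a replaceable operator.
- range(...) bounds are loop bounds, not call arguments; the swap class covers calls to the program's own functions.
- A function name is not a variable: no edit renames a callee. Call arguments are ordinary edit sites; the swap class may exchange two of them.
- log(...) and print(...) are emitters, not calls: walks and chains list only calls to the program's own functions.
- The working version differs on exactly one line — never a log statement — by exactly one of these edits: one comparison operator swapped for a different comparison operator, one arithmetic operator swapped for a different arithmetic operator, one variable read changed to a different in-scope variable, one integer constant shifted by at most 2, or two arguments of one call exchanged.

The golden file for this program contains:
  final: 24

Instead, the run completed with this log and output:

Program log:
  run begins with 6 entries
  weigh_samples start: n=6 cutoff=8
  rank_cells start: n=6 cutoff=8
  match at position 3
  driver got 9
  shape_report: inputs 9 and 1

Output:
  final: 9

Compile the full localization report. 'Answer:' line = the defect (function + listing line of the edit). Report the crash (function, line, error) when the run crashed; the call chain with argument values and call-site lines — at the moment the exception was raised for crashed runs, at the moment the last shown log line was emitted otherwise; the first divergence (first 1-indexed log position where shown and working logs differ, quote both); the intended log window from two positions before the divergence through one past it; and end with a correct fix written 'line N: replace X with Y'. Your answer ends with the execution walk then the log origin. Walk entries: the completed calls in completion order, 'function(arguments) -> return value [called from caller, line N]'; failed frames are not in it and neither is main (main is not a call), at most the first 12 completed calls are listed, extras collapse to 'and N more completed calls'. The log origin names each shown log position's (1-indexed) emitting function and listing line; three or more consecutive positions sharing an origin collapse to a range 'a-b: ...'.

Answer: the defect is in weigh_samples at line 12.
The tell: The earliest visible damage is log position 5 — 'driver got 9' rather than the intended 'driver got 24'.
Call chain: main -> shape_report(9, 1) (called at line 26).
First divergence: position 5 — shown 'driver got 9', intended 'driver got 24'.
Intended log window:
  3: rank_cells start: n=6 cutoff=8
  4: match at position 3
  5: driver got 24
  6: shape_report: inputs 24 and 1
Execution walk:
  rank_cells([7, 3, 10, 8, 8, 3], 8) -> 3  [called from weigh_samples, line 9]
  weigh_samples([7, 3, 10, 8, 8, 3], 8) -> 9  [called from main, line 24]
  shape_report(9, 1) -> 9  [called from main, line 26]
Origin of each log line:
  1: emitted by main (line 23)
  2: emitted by weigh_samples (line 8)
  3: emitted by rank_cells (line 2)
  4: emitted by weigh_samples (line 10)
  5: emitted by main (line 25)
  6: emitted by shape_report (line 15)
A correct fix: line 12: replace `slot` with `quota`.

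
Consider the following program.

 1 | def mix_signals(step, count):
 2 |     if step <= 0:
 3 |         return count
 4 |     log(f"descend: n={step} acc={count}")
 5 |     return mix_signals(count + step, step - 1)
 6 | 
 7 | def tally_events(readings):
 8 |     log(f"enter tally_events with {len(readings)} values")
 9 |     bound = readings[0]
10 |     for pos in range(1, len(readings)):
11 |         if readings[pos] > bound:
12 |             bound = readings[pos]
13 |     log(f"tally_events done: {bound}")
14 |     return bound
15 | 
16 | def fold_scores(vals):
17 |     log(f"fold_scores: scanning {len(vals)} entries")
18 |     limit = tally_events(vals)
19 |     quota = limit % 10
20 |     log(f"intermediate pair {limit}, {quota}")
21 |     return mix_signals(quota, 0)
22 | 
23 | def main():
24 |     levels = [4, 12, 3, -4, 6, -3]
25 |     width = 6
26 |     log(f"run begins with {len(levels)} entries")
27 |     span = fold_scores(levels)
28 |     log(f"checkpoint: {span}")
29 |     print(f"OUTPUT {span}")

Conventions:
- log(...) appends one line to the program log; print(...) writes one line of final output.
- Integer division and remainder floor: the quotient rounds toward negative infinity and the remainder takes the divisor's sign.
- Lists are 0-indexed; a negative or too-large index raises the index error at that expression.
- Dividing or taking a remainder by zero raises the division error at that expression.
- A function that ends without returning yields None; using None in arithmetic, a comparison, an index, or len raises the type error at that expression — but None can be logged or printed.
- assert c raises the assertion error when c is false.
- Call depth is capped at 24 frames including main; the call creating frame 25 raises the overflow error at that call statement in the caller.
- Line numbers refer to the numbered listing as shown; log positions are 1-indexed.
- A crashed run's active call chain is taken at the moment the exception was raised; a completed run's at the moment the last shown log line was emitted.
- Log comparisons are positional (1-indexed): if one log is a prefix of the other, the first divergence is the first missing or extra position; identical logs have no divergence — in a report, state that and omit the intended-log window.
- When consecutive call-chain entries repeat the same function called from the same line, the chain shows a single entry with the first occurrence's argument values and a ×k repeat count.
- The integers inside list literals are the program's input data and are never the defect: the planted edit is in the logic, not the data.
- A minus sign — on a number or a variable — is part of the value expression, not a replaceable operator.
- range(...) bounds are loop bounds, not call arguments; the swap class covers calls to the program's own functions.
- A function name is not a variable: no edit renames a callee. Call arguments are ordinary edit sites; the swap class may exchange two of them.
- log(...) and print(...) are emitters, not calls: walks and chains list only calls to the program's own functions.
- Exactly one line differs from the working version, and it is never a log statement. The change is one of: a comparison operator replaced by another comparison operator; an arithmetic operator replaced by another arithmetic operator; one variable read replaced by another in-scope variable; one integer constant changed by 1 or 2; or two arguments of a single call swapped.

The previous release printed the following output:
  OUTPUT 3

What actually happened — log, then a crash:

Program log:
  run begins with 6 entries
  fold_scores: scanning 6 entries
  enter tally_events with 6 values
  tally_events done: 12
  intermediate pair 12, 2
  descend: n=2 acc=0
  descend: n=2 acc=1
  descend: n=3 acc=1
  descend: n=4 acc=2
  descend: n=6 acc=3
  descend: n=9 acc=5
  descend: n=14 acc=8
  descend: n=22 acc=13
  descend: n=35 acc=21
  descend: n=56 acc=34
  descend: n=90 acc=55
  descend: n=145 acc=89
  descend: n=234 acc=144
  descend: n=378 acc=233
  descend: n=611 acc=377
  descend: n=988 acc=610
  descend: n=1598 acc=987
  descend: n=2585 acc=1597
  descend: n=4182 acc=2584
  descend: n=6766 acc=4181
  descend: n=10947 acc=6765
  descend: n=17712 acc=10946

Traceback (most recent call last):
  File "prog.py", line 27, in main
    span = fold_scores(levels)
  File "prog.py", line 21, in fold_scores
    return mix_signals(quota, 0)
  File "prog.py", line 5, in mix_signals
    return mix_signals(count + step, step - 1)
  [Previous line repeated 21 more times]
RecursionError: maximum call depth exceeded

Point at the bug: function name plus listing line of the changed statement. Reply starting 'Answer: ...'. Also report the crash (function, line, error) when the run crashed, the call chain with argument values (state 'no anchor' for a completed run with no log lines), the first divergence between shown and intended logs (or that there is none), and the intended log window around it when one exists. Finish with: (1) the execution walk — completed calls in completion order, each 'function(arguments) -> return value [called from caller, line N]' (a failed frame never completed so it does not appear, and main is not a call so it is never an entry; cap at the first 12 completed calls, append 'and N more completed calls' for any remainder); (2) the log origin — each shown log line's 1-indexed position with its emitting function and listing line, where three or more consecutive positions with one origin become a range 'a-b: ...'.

Answer: the defect is in mix_signals at line 5.
Key fact: Position 7 is the first bad log line: 'descend: n=2 acc=1' should read 'descend: n=1 acc=2'.
Crash: mix_signals, line 5, RecursionError.
Call chain: main -> fold_scores([4, 12, 3, -4, 6, -3]) (called at line 27) -> mix_signals(2, 0) (called at line 21) -> mix_signals(2, 1) (called at line 5) ×21.
First divergence: position 7 — shown 'descend: n=2 acc=1', intended 'descend: n=1 acc=2'.
Intended log window:
  5: intermediate pair 12, 2
  6: descend: n=2 acc=0
  7: descend: n=1 acc=2
  8: checkpoint: 3
Execution walk:
  tally_events([4, 12, 3, -4, 6, -3]) -> 12  [called from fold_scores, line 18]
Log line origins:
  1: emitted by main (line 26)
  2: emitted by fold_scores (line 17)
  3: emitted by tally_events (line 8)
  4: emitted by tally_events (line 13)
  5: emitted by fold_scores (line 20)
  6-27: emitted by mix_signals (line 4)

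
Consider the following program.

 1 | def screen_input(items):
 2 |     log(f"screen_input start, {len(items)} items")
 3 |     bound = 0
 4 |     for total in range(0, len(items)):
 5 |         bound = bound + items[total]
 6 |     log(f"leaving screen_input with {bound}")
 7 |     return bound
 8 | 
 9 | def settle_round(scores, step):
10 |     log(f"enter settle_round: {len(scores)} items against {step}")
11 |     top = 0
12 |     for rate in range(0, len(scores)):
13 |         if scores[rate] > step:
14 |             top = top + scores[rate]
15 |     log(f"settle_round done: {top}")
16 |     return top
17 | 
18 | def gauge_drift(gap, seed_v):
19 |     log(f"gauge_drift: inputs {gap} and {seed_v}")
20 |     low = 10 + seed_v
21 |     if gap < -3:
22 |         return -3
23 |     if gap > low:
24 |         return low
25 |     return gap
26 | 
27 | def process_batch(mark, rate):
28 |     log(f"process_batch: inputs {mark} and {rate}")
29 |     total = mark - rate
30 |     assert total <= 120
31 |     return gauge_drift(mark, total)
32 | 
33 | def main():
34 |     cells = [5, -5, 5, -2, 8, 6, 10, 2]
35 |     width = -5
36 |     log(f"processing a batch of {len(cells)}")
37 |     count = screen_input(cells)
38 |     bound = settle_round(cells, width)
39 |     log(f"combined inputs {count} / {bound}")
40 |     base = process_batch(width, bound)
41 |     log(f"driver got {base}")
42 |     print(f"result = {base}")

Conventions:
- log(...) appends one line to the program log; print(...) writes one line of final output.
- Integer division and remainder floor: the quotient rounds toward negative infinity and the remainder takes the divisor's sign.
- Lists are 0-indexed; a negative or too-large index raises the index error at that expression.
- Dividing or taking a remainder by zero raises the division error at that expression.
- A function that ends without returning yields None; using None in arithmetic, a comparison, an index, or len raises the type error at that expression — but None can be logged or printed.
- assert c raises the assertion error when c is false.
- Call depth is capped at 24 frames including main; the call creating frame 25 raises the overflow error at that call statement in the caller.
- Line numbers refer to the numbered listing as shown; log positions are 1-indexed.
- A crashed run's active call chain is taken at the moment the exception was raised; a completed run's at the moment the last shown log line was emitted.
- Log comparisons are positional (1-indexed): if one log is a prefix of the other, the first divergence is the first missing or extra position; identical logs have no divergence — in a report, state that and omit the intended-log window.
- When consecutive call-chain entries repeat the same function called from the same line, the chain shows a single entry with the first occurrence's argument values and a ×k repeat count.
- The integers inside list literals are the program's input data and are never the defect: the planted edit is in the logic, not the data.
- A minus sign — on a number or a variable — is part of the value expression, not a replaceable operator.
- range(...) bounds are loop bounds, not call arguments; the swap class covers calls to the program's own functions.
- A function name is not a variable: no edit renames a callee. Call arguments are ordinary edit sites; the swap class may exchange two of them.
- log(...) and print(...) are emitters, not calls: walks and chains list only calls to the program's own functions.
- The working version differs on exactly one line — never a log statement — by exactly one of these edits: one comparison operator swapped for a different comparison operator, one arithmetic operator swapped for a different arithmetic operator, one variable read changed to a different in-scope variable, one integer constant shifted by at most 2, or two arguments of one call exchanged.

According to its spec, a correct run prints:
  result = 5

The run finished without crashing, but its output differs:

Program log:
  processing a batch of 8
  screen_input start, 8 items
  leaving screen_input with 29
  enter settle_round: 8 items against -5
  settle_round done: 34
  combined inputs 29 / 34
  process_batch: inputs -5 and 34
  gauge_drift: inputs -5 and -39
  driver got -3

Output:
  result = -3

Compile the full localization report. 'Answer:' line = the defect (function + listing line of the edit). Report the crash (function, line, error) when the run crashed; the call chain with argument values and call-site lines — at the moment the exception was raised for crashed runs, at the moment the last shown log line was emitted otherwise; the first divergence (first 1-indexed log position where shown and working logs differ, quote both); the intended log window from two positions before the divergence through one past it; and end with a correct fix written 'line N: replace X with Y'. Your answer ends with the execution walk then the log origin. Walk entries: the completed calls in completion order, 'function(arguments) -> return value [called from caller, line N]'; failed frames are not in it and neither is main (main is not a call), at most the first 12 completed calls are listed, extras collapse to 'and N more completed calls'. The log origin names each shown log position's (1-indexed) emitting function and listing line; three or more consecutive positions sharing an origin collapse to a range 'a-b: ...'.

Answer: the defect is in main at line 40.
Core observation: Position 7 is the first bad log line: 'process_batch: inputs -5 and 34' should read 'process_batch: inputs 29 and 34'.
Call chain: main.
First divergence: at position 7 the run shows 'process_batch: inputs -5 and 34' where the working version logs 'process_batch: inputs 29 and 34'.
Intended log window:
  5: settle_round done: 34
  6: combined inputs 29 / 34
  7: process_batch: inputs 29 and 34
  8: gauge_drift: inputs 29 and -5
Execution walk:
  screen_input([5, -5, 5, -2, 8, 6, 10, 2]) -> 29  [called from main, line 37]
  settle_round([5, -5, 5, -2, 8, 6, 10, 2], -5) -> 34  [called from main, line 38]
  gauge_drift(-5, -39) -> -3  [called from process_batch, line 31]
  process_batch(-5, 34) -> -3  [called from main, line 40]
Log origins:
  1: from main, line 36
  2: from screen_input, line 2
  3: from screen_input, line 6
  4: from settle_round, line 10
  5: from settle_round, line 15
  6: from main, line 39
  7: from process_batch, line 28
  8: from gauge_drift, line 19
  9: from main, line 41
A correct fix: line 40: replace `width` with `count`.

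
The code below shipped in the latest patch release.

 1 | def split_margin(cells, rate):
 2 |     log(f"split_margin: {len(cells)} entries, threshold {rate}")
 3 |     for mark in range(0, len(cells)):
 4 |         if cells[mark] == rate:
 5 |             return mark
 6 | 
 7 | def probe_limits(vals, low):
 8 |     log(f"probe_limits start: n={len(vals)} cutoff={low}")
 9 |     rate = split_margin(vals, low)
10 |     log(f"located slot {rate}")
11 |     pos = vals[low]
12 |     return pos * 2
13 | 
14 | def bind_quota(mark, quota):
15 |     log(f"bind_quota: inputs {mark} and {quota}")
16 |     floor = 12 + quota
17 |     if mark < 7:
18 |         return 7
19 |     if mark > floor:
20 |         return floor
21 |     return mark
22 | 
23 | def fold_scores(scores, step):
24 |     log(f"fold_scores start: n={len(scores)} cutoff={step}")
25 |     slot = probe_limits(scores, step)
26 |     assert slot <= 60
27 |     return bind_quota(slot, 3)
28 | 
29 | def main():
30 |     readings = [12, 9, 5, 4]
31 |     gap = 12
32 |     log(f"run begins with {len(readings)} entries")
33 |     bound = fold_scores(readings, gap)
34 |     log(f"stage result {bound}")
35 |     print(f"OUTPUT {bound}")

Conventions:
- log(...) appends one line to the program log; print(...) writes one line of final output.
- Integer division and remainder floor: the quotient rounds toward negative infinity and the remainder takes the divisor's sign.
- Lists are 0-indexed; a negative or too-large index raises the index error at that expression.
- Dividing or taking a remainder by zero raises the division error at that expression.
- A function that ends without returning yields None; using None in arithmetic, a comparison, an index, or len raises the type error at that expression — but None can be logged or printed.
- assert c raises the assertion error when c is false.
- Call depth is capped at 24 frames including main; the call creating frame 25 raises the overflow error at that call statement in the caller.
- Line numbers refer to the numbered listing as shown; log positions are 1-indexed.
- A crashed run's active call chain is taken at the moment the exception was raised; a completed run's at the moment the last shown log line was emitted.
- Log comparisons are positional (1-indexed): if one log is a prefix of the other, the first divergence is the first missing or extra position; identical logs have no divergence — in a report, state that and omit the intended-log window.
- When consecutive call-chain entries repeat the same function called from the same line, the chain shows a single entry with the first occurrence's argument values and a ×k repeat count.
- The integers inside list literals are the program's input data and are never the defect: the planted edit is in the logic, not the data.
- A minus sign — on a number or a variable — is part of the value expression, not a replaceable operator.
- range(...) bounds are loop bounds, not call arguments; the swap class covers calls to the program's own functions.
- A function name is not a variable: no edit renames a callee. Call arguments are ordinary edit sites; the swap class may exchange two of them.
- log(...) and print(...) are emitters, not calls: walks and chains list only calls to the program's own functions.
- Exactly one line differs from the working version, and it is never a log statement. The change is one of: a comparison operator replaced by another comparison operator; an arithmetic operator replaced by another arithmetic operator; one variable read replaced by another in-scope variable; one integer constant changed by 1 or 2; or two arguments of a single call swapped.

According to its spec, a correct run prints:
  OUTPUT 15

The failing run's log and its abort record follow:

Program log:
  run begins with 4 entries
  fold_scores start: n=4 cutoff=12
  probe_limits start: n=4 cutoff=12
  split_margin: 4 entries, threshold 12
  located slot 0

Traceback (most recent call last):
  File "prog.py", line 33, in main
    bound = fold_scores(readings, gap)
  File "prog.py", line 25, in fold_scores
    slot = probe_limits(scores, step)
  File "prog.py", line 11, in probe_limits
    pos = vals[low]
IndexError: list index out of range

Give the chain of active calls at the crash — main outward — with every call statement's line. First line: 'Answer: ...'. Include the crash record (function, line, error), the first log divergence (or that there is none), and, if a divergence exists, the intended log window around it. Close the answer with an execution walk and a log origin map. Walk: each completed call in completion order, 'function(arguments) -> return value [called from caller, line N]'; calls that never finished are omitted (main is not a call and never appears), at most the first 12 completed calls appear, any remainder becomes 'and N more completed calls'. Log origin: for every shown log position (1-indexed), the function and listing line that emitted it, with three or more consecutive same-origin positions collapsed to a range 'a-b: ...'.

Answer: main -> fold_scores (called at line 33) -> probe_limits (called at line 25).
The tell: Only 5 log lines were emitted before the run died; the intended continuation was 'bind_quota: inputs 24 and 3'.
Crash: probe_limits, line 11, IndexError.
First divergence: position 6; the shown log stops at 5 lines while the working version next logs 'bind_quota: inputs 24 and 3'.
Intended log window:
  4: split_margin: 4 entries, threshold 12
  5: located slot 0
  6: bind_quota: inputs 24 and 3
  7: stage result 15
Execution walk:
  split_margin([12, 9, 5, 4], 12) -> 0  [called from probe_limits, line 9]
Log line origins:
  1 — main, line 32
  2 — fold_scores, line 24
  3 — probe_limits, line 8
  4 — split_margin, line 2
  5 — probe_limits, line 10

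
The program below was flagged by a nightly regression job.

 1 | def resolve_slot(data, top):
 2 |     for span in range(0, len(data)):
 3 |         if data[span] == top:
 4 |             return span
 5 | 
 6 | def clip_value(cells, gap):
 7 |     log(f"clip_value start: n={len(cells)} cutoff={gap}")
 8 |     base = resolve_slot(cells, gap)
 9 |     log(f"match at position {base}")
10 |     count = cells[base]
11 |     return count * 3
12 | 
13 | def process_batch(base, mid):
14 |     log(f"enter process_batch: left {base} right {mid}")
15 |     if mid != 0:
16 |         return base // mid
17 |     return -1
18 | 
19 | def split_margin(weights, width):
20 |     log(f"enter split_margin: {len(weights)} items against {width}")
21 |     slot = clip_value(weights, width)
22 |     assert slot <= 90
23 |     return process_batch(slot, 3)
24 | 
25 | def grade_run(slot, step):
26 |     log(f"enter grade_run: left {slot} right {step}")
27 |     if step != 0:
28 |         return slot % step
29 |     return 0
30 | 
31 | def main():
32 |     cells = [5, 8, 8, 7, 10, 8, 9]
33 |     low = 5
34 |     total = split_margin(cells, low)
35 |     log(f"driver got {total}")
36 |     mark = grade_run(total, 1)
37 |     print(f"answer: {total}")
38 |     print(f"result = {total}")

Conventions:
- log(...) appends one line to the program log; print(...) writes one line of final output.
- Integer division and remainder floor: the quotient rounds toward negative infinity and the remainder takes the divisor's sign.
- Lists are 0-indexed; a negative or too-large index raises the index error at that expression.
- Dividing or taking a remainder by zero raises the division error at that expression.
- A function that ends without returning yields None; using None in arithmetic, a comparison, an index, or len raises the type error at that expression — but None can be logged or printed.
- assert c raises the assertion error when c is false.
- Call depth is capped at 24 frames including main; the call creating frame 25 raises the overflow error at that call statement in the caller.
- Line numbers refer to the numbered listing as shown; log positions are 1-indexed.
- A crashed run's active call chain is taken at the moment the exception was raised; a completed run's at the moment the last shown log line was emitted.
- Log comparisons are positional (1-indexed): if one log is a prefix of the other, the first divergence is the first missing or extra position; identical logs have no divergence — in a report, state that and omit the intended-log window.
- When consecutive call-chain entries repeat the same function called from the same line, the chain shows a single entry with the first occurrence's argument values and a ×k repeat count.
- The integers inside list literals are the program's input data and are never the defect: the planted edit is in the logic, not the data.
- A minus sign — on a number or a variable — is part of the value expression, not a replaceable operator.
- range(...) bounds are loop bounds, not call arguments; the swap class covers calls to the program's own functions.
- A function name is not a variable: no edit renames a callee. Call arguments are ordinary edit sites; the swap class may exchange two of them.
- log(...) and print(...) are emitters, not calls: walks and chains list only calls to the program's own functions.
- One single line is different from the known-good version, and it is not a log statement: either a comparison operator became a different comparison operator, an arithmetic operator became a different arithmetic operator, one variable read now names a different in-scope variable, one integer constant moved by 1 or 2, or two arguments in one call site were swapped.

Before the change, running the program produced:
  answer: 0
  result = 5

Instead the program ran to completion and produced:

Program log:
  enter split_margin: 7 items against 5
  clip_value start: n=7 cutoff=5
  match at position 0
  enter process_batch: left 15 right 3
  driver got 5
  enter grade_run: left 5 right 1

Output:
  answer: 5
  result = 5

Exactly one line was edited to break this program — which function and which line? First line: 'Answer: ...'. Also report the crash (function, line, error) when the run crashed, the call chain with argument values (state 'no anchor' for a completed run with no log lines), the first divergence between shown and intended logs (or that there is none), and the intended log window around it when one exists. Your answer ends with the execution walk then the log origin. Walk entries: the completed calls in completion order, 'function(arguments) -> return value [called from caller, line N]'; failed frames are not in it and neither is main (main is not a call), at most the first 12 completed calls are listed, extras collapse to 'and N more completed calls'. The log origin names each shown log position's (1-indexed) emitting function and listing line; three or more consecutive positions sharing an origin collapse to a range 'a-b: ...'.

Answer: the defect is in main at line 37.
Core observation: The two runs log identically and part ways only at the printed values.
Call chain: main -> grade_run(5, 1) (called at line 36).
First divergence: none — the logs agree in full.
Execution walk:
  resolve_slot([5, 8, 8, 7, 10, 8, 9], 5) -> 0  [called from clip_value, line 8]
  clip_value([5, 8, 8, 7, 10, 8, 9], 5) -> 15  [called from split_margin, line 21]
  process_batch(15, 3) -> 5  [called from split_margin, line 23]
  split_margin([5, 8, 8, 7, 10, 8, 9], 5) -> 5  [called from main, line 34]
  grade_run(5, 1) -> 0  [called from main, line 36]
Log origin:
  1: emitted by split_margin (line 20)
  2: emitted by clip_value (line 7)
  3: emitted by clip_value (line 9)
  4: emitted by process_batch (line 14)
  5: emitted by main (line 35)
  6: emitted by grade_run (line 26)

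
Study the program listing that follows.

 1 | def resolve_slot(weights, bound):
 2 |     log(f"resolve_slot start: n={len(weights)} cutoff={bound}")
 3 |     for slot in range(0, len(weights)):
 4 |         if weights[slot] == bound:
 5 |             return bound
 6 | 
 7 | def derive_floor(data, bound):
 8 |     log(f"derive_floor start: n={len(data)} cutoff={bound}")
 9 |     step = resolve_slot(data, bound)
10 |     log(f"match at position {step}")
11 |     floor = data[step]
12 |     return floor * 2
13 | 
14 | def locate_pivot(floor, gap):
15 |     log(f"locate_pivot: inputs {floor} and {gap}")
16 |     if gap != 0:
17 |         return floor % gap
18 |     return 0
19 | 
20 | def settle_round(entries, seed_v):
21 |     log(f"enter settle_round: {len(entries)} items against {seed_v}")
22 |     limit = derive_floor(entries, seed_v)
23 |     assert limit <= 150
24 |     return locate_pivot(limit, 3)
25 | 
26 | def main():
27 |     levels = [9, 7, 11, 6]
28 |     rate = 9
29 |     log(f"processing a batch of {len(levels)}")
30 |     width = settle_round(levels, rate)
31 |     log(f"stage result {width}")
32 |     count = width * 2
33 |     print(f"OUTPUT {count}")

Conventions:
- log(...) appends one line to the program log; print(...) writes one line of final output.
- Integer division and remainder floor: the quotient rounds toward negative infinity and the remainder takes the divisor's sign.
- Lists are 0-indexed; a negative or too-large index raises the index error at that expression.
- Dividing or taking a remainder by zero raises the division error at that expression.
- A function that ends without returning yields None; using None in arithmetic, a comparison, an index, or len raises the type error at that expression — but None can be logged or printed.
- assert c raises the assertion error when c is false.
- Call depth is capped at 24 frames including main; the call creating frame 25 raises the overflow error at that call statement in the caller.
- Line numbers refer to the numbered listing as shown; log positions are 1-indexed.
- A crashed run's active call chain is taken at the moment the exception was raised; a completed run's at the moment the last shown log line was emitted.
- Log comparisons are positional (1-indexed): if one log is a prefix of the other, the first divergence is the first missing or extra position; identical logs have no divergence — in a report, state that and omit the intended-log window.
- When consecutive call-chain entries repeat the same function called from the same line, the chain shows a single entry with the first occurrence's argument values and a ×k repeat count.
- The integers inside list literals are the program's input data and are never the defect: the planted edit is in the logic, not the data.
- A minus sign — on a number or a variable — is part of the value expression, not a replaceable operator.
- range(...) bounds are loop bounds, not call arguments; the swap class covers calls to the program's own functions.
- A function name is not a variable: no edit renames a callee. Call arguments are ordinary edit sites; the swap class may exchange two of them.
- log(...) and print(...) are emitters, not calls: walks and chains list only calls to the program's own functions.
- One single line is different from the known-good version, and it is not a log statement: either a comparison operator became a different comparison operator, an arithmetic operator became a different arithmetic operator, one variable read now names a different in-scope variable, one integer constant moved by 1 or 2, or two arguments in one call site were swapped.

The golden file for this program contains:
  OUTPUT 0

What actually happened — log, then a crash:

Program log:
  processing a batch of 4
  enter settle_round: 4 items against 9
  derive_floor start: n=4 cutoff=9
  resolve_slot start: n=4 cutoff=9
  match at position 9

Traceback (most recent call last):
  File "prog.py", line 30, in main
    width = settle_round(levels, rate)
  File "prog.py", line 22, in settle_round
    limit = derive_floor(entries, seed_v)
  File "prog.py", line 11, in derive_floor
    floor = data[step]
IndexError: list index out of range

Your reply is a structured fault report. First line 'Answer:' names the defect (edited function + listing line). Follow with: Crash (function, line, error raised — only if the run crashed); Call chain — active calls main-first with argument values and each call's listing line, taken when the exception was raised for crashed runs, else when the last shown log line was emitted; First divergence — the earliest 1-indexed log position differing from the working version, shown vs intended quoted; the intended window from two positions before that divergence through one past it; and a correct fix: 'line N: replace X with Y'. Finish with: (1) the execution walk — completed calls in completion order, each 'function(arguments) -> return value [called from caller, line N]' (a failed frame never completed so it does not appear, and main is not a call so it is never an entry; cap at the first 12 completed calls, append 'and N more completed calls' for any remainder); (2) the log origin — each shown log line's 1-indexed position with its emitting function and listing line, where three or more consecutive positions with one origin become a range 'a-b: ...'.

Answer: the defect is in resolve_slot at line 5.
Core observation: Log line 5 is where behavior first shows: 'match at position 9' appears instead of 'match at position 0'.
Crash: derive_floor, line 11, IndexError.
Call chain: main -> settle_round([9, 7, 11, 6], 9) (called at line 30) -> derive_floor([9, 7, 11, 6], 9) (called at line 22).
First divergence: position 5; shown 'match at position 9' vs intended 'match at position 0'.
Intended log window:
  3: derive_floor start: n=4 cutoff=9
  4: resolve_slot start: n=4 cutoff=9
  5: match at position 0
  6: locate_pivot: inputs 18 and 3
Execution walk:
  resolve_slot([9, 7, 11, 6], 9) -> 9  [called from derive_floor, line 9]
Log line origins:
  1 — main, line 29
  2 — settle_round, line 21
  3 — derive_floor, line 8
  4 — resolve_slot, line 2
  5 — derive_floor, line 10
A correct fix: line 5: replace `bound` with `slot`.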